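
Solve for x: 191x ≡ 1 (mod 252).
95

gcd(191, 252) = 1, so the inverse exists.
Extended Euclidean algorithm on (252, 191):
252 = 1 × 191 + 61  ⟹  61 = (1)·252 + (-1)·191
191 = 3 × 61 + 8  ⟹  8 = (-3)·252 + (4)·191
61 = 7 × 8 + 5  ⟹  5 = (22)·252 + (-29)·191
8 = 1 × 5 + 3  ⟹  3 = (-25)·252 + (33)·191
5 = 1 × 3 + 2  ⟹  2 = (47)·252 + (-62)·191
3 = 1 × 2 + 1  ⟹  1 = (-72)·252 + (95)·191
So (95)·191 ≡ 1 (mod 252), i.e. 191^(-1) ≡ 95 (mod 252).
Check: 191 × 95 = 18145 ≡ 1 (mod 252)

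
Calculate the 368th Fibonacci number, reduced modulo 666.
633

Matrix identity: Q^n = [[F_(n+1), F_n], [F_n, F_(n-1)]] with Q = [[1,1],[1,0]].
n = 368 = 101110000₂. Square-and-multiply, entries mod 666:
Q^1 = [[1,1],[1,0]]
Q^2 = (Q^1)² = [[2,1],[1,1]]
Q^5 = (Q^2)²·Q = [[8,5],[5,3]]
Q^11 = (Q^5)²·Q = [[144,89],[89,55]]
Q^23 = (Q^11)²·Q = [[414,19],[19,395]]
Q^46 = (Q^23)² = [[595,53],[53,542]]
Q^92 = (Q^46)² = [[524,321],[321,203]]
Q^184 = (Q^92)² = [[661,267],[267,394]]
Q^368 = (Q^184)² = [[52,633],[633,85]]
F_368 mod 666 = Q^368[0][1] = 633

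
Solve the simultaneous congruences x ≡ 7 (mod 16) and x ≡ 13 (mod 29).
71

Using Chinese Remainder Theorem:
M = 16 × 29 = 464
M1 = 29, M2 = 16
y1 = 29^(-1) mod 16 = 5
y2 = 16^(-1) mod 29 = 20
x = (7×29×5 + 13×16×20) mod 464 = 71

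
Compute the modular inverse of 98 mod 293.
3

gcd(98, 293) = 1, so the inverse exists.
Extended Euclidean algorithm on (293, 98):
293 = 2 × 98 + 97  ⟹  97 = (1)·293 + (-2)·98
98 = 1 × 97 + 1  ⟹  1 = (-1)·293 + (3)·98
So (3)·98 ≡ 1 (mod 293), i.e. 98^(-1) ≡ 3 (mod 293).
Check: 98 × 3 = 294 ≡ 1 (mod 293)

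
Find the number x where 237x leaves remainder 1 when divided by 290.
93

gcd(237, 290) = 1, so the inverse exists.
Extended Euclidean algorithm on (290, 237):
290 = 1 × 237 + 53  ⟹  53 = (1)·290 + (-1)·237
237 = 4 × 53 + 25  ⟹  25 = (-4)·290 + (5)·237
53 = 2 × 25 + 3  ⟹  3 = (9)·290 + (-11)·237
25 = 8 × 3 + 1  ⟹  1 = (-76)·290 + (93)·237
So (93)·237 ≡ 1 (mod 290), i.e. 237^(-1) ≡ 93 (mod 290).
Check: 237 × 93 = 22041 ≡ 1 (mod 290)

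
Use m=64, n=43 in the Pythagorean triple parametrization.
(2247, 5504, 5945)

Euclid's formula: a = m² - n², b = 2mn, c = m² + n²
m = 64, n = 43
a = 64² - 43² = 4096 - 1849 = 2247
b = 2 × 64 × 43 = 5504
c = 64² + 43² = 4096 + 1849 = 5945
Verification: 2247² + 5504² = 5049009 + 30294016 = 35343025 = 5945² ✓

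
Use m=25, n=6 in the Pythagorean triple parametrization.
(589, 300, 661)

Euclid's formula: a = m² - n², b = 2mn, c = m² + n²
m = 25, n = 6
a = 25² - 6² = 625 - 36 = 589
b = 2 × 25 × 6 = 300
c = 25² + 6² = 625 + 36 = 661
Verification: 589² + 300² = 346921 + 90000 = 436921 = 661² ✓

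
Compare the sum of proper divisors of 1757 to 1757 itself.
deficient

Proper divisors of 1757: sum = 1 + 7 + 251 = 259
Since 259 < 1757, 1757 is deficient.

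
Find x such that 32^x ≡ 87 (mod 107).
84

Baby-step giant-step with step n = ⌈√107⌉ = 11.
Baby steps 32^j mod 107 (j:value) for j=0..10: 0:1, 1:32, 2:61, 3:26, 4:83, 5:88, 6:34, 7:18, 8:41, 9:28, 10:40.
Giant-step multiplier: 32^(-11) ≡ 32^(106-11) = 32^95 ≡ 80 (mod 107).
Giant steps γ_i = 87·80^i mod 107: γ_0=87, γ_1=5, γ_2=79, γ_3=7, γ_4=25, γ_5=74, γ_6=35, γ_7=18 (in table at j=7).
x = i·n + j = 7·11 + 7 = 84.
Check: 32^84 ≡ 87 (mod 107).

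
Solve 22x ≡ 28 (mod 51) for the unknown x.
x ≡ 43 (mod 51)

gcd(22, 51) = 1, which divides 28, so solutions exist.
Find 22^(-1) mod 51 by the extended Euclidean algorithm:
51 = 2 × 22 + 7  ⟹  7 = (1)·51 + (-2)·22
22 = 3 × 7 + 1  ⟹  1 = (-3)·51 + (7)·22
So (7)·22 ≡ 1 (mod 51), i.e. 22^(-1) ≡ 7 (mod 51).
x ≡ 7 × 28 = 196 ≡ 43 (mod 51).
Check: 22 × 43 = 946 ≡ 28 (mod 51).
Unique solution: x ≡ 43 (mod 51)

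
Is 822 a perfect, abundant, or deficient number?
abundant

Proper divisors of 822: sum = 1 + 2 + 3 + 6 + 137 + 274 + 411 = 834
Since 834 > 822, 822 is abundant.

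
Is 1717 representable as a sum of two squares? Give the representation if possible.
6² + 41² (a=6, b=41)

Factorization: 1717 = 17 × 101
By Fermat: n is sum of two squares iff every prime p ≡ 3 (mod 4) appears to even power.
All primes ≡ 3 (mod 4) appear to even power.
Search a = 0, 1, 2, … for 1717 - a² a perfect square: first hit at a = 6: 1717 - 36 = 1681 = 41².
1717 = 6² + 41² = 36 + 1681 ✓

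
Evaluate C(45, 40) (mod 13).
6

Using Lucas' theorem:
Write n=45 and k=40 in base 13:
n in base 13: [3, 6]
k in base 13: [3, 1]
C(45,40) mod 13 = ∏ C(n_i, k_i) mod 13
Digit binomials (mod 13): C(3,3) = 1; C(6,1) = 6
Product: 1 × 6 = 6 ≡ 6 (mod 13)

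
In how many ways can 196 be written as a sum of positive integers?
2814570987591

p(n) counts ways to write n as a sum of positive integers (order ignored).
Euler's pentagonal recurrence: p(k) = p(k-1) + p(k-2) - p(k-5) - p(k-7) + p(k-12) + p(k-15) - ... (offsets j(3j∓1)/2, signs ++--, p(0)=1, p(<0)=0).
DP table for k = 0..195: p(0)=1, p(1)=1, p(2)=2, p(3)=3, p(4)=5, p(5)=7, p(6)=11, p(7)=15, p(8)=22, p(9)=30, p(10)=42, p(11)=56, p(12)=77, p(13)=101, p(14)=135, p(15)=176, p(16)=231, p(17)=297, p(18)=385, p(19)=490, p(20)=627, p(21)=792, p(22)=1002, p(23)=1255, p(24)=1575, p(25)=1958, p(26)=2436, p(27)=3010, p(28)=3718, p(29)=4565, p(30)=5604, p(31)=6842, p(32)=8349, p(33)=10143, p(34)=12310, p(35)=14883, p(36)=17977, p(37)=21637, p(38)=26015, p(39)=31185, p(40)=37338, p(41)=44583, p(42)=53174, p(43)=63261, p(44)=75175, p(45)=89134, p(46)=105558, p(47)=124754, p(48)=147273, p(49)=173525, p(50)=204226, p(51)=239943, p(52)=281589, p(53)=329931, p(54)=386155, p(55)=451276, p(56)=526823, p(57)=614154, p(58)=715220, p(59)=831820, p(60)=966467, p(61)=1121505, p(62)=1300156, p(63)=1505499, p(64)=1741630, p(65)=2012558, p(66)=2323520, p(67)=2679689, p(68)=3087735, p(69)=3554345, p(70)=4087968, p(71)=4697205, p(72)=5392783, p(73)=6185689, p(74)=7089500, p(75)=8118264, p(76)=9289091, p(77)=10619863, p(78)=12132164, p(79)=13848650, p(80)=15796476, p(81)=18004327, p(82)=20506255, p(83)=23338469, p(84)=26543660, p(85)=30167357, p(86)=34262962, p(87)=38887673, p(88)=44108109, p(89)=49995925, p(90)=56634173, p(91)=64112359, p(92)=72533807, p(93)=82010177, p(94)=92669720, p(95)=104651419, p(96)=118114304, p(97)=133230930, p(98)=150198136, p(99)=169229875, p(100)=190569292, p(101)=214481126, p(102)=241265379, p(103)=271248950, p(104)=304801365, p(105)=342325709, p(106)=384276336, p(107)=431149389, p(108)=483502844, p(109)=541946240, p(110)=607163746, p(111)=679903203, p(112)=761002156, p(113)=851376628, p(114)=952050665, p(115)=1064144451, p(116)=1188908248, p(117)=1327710076, p(118)=1482074143, p(119)=1653668665, p(120)=1844349560, p(121)=2056148051, p(122)=2291320912, p(123)=2552338241, p(124)=2841940500, p(125)=3163127352, p(126)=3519222692, p(127)=3913864295, p(128)=4351078600, p(129)=4835271870, p(130)=5371315400, p(131)=5964539504, p(132)=6620830889, p(133)=7346629512, p(134)=8149040695, p(135)=9035836076, p(136)=10015581680, p(137)=11097645016, p(138)=12292341831, p(139)=13610949895, p(140)=15065878135, p(141)=16670689208, p(142)=18440293320, p(143)=20390982757, p(144)=22540654445, p(145)=24908858009, p(146)=27517052599, p(147)=30388671978, p(148)=33549419497, p(149)=37027355200, p(150)=40853235313, p(151)=45060624582, p(152)=49686288421, p(153)=54770336324, p(154)=60356673280, p(155)=66493182097, p(156)=73232243759, p(157)=80630964769, p(158)=88751778802, p(159)=97662728555, p(160)=107438159466, p(161)=118159068427, p(162)=129913904637, p(163)=142798995930, p(164)=156919475295, p(165)=172389800255, p(166)=189334822579, p(167)=207890420102, p(168)=228204732751, p(169)=250438925115, p(170)=274768617130, p(171)=301384802048, p(172)=330495499613, p(173)=362326859895, p(174)=397125074750, p(175)=435157697830, p(176)=476715857290, p(177)=522115831195, p(178)=571701605655, p(179)=625846753120, p(180)=684957390936, p(181)=749474411781, p(182)=819876908323, p(183)=896684817527, p(184)=980462880430, p(185)=1071823774337, p(186)=1171432692373, p(187)=1280011042268, p(188)=1398341745571, p(189)=1527273599625, p(190)=1667727404093, p(191)=1820701100652, p(192)=1987276856363, p(193)=2168627105469, p(194)=2366022741845, p(195)=2580840212973.
Final step: p(196) = p(195) + p(194) - p(191) - p(189) + p(184) + p(181) - p(174) - p(170) + p(161) + p(156) - p(145) - p(139) + p(126) + p(119) - p(104) - p(96) + p(79) + p(70) - p(51) - p(41) + p(20) + p(9)
= 2580840212973 + 2366022741845 - 1820701100652 - 1527273599625 + 980462880430 + 749474411781 - 397125074750 - 274768617130 + 118159068427 + 73232243759 - 24908858009 - 13610949895 + 3519222692 + 1653668665 - 304801365 - 118114304 + 13848650 + 4087968 - 239943 - 44583 + 627 + 30
= 2814570987591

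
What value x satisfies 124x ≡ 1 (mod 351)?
184

gcd(124, 351) = 1, so the inverse exists.
Extended Euclidean algorithm on (351, 124):
351 = 2 × 124 + 103  ⟹  103 = (1)·351 + (-2)·124
124 = 1 × 103 + 21  ⟹  21 = (-1)·351 + (3)·124
103 = 4 × 21 + 19  ⟹  19 = (5)·351 + (-14)·124
21 = 1 × 19 + 2  ⟹  2 = (-6)·351 + (17)·124
19 = 9 × 2 + 1  ⟹  1 = (59)·351 + (-167)·124
So (-167)·124 ≡ 1 (mod 351), i.e. 124^(-1) ≡ -167 ≡ 184 (mod 351).
Check: 124 × 184 = 22816 ≡ 1 (mod 351)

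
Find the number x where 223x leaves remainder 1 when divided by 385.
202

gcd(223, 385) = 1, so the inverse exists.
Extended Euclidean algorithm on (385, 223):
385 = 1 × 223 + 162  ⟹  162 = (1)·385 + (-1)·223
223 = 1 × 162 + 61  ⟹  61 = (-1)·385 + (2)·223
162 = 2 × 61 + 40  ⟹  40 = (3)·385 + (-5)·223
61 = 1 × 40 + 21  ⟹  21 = (-4)·385 + (7)·223
40 = 1 × 21 + 19  ⟹  19 = (7)·385 + (-12)·223
21 = 1 × 19 + 2  ⟹  2 = (-11)·385 + (19)·223
19 = 9 × 2 + 1  ⟹  1 = (106)·385 + (-183)·223
So (-183)·223 ≡ 1 (mod 385), i.e. 223^(-1) ≡ -183 ≡ 202 (mod 385).
Check: 223 × 202 = 45046 ≡ 1 (mod 385)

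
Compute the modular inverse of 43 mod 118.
11

gcd(43, 118) = 1, so the inverse exists.
Extended Euclidean algorithm on (118, 43):
118 = 2 × 43 + 32  ⟹  32 = (1)·118 + (-2)·43
43 = 1 × 32 + 11  ⟹  11 = (-1)·118 + (3)·43
32 = 2 × 11 + 10  ⟹  10 = (3)·118 + (-8)·43
11 = 1 × 10 + 1  ⟹  1 = (-4)·118 + (11)·43
So (11)·43 ≡ 1 (mod 118), i.e. 43^(-1) ≡ 11 (mod 118).
Check: 43 × 11 = 473 ≡ 1 (mod 118)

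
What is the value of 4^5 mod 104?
88

Repeated squaring. Binary of 5 = 101.
4^1 ≡ 4 (mod 104); 4^2 ≡ 16 (mod 104); 4^4 ≡ 48 (mod 104)
4^5 = 4^1 × 4^4 ≡ 88 (mod 104)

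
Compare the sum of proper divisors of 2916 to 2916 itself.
abundant

Proper divisors of 2916: sum = 1 + 2 + 3 + 4 + 6 + 9 + 12 + 18 + ... + 486 + 729 + 972 + 1458 (20 divisors) = 4735
Since 4735 > 2916, 2916 is abundant.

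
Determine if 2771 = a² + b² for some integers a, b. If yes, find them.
Not possible

Factorization: 2771 = 17 × 163
By Fermat: n is sum of two squares iff every prime p ≡ 3 (mod 4) appears to even power.
Prime(s) ≡ 3 (mod 4) with odd exponent: [(163, 1)]
Therefore 2771 cannot be expressed as a² + b².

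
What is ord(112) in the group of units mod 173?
172

173 is prime, so ord(112) divides φ(173) = 172.
Divisors of 172: 1, 2, 4, 43, 86, 172.
Repeated squaring: 112^1 ≡ 112, 112^2 ≡ 88, 112^4 ≡ 132, 112^8 ≡ 124, 112^16 ≡ 152, 112^32 ≡ 95, 112^64 ≡ 29, 112^128 ≡ 149 (mod 173).
Test 112^d mod 173 for each divisor d in increasing order:
112^1 ≡ 112
112^2 ≡ 88
112^4 ≡ 132
112^43 = 112^32·112^8·112^2·112^1 ≡ 93
112^86 = 112^64·112^16·112^4·112^2 ≡ 172
112^172 = 112^128·112^32·112^8·112^4 ≡ 1  ← first divisor giving 1
The order is 172.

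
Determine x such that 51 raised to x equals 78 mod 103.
95

Baby-step giant-step with step n = ⌈√103⌉ = 11.
Baby steps 51^j mod 103 (j:value) for j=0..10: 0:1, 1:51, 2:26, 3:90, 4:58, 5:74, 6:66, 7:70, 8:68, 9:69, 10:17.
Giant-step multiplier: 51^(-11) ≡ 51^(102-11) = 51^91 ≡ 12 (mod 103).
Giant steps γ_i = 78·12^i mod 103: γ_0=78, γ_1=9, γ_2=5, γ_3=60, γ_4=102, γ_5=91, γ_6=62, γ_7=23, γ_8=70 (in table at j=7).
x = i·n + j = 8·11 + 7 = 95.
Check: 51^95 ≡ 78 (mod 103).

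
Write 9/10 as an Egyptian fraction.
1/2 + 1/3 + 1/15

Greedy algorithm:
9/10: ceiling(10/9) = 2, use 1/2
2/5: ceiling(5/2) = 3, use 1/3
1/15: ceiling(15/1) = 15, use 1/15
Result: 9/10 = 1/2 + 1/3 + 1/15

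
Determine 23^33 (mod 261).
170

Repeated squaring. Binary of 33 = 100001.
23^1 ≡ 23 (mod 261); 23^2 ≡ 7 (mod 261); 23^4 ≡ 49 (mod 261); 23^8 ≡ 52 (mod 261); 23^16 ≡ 94 (mod 261); 23^32 ≡ 223 (mod 261)
23^33 = 23^1 × 23^32 ≡ 170 (mod 261)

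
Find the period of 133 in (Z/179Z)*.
178

179 is prime, so ord(133) divides φ(179) = 178.
Divisors of 178: 1, 2, 89, 178.
Repeated squaring: 133^1 ≡ 133, 133^2 ≡ 147, 133^4 ≡ 129, 133^8 ≡ 173, 133^16 ≡ 36, 133^32 ≡ 43, 133^64 ≡ 59, 133^128 ≡ 80 (mod 179).
Test 133^d mod 179 for each divisor d in increasing order:
133^1 ≡ 133
133^2 ≡ 147
133^89 = 133^64·133^16·133^8·133^1 ≡ 178
133^178 = 133^128·133^32·133^16·133^2 ≡ 1  ← first divisor giving 1
The order is 178.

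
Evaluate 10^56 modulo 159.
142

Repeated squaring. Binary of 56 = 111000.
10^1 ≡ 10 (mod 159); 10^2 ≡ 100 (mod 159); 10^4 ≡ 142 (mod 159); 10^8 ≡ 130 (mod 159); 10^16 ≡ 46 (mod 159); 10^32 ≡ 49 (mod 159)
10^56 = 10^8 × 10^16 × 10^32 ≡ 142 (mod 159)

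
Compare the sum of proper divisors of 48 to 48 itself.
abundant

Proper divisors of 48: sum = 1 + 2 + 3 + 4 + 6 + 8 + 12 + 16 + 24 = 76
Since 76 > 48, 48 is abundant.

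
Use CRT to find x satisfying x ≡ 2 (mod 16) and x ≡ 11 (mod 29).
98

Using Chinese Remainder Theorem:
M = 16 × 29 = 464
M1 = 29, M2 = 16
y1 = 29^(-1) mod 16 = 5
y2 = 16^(-1) mod 29 = 20
x = (2×29×5 + 11×16×20) mod 464 = 98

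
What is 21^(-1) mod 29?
18

gcd(21, 29) = 1, so the inverse exists.
Extended Euclidean algorithm on (29, 21):
29 = 1 × 21 + 8  ⟹  8 = (1)·29 + (-1)·21
21 = 2 × 8 + 5  ⟹  5 = (-2)·29 + (3)·21
8 = 1 × 5 + 3  ⟹  3 = (3)·29 + (-4)·21
5 = 1 × 3 + 2  ⟹  2 = (-5)·29 + (7)·21
3 = 1 × 2 + 1  ⟹  1 = (8)·29 + (-11)·21
So (-11)·21 ≡ 1 (mod 29), i.e. 21^(-1) ≡ -11 ≡ 18 (mod 29).
Check: 21 × 18 = 378 ≡ 1 (mod 29)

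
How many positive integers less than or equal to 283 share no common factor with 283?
282

283 = 283
φ(n) = n × ∏(1 - 1/p) for each prime p dividing n
φ(283) = 283 × (1 - 1/283) = 282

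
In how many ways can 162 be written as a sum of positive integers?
129913904637

p(n) counts ways to write n as a sum of positive integers (order ignored).
Euler's pentagonal recurrence: p(k) = p(k-1) + p(k-2) - p(k-5) - p(k-7) + p(k-12) + p(k-15) - ... (offsets j(3j∓1)/2, signs ++--, p(0)=1, p(<0)=0).
DP table for k = 0..161: p(0)=1, p(1)=1, p(2)=2, p(3)=3, p(4)=5, p(5)=7, p(6)=11, p(7)=15, p(8)=22, p(9)=30, p(10)=42, p(11)=56, p(12)=77, p(13)=101, p(14)=135, p(15)=176, p(16)=231, p(17)=297, p(18)=385, p(19)=490, p(20)=627, p(21)=792, p(22)=1002, p(23)=1255, p(24)=1575, p(25)=1958, p(26)=2436, p(27)=3010, p(28)=3718, p(29)=4565, p(30)=5604, p(31)=6842, p(32)=8349, p(33)=10143, p(34)=12310, p(35)=14883, p(36)=17977, p(37)=21637, p(38)=26015, p(39)=31185, p(40)=37338, p(41)=44583, p(42)=53174, p(43)=63261, p(44)=75175, p(45)=89134, p(46)=105558, p(47)=124754, p(48)=147273, p(49)=173525, p(50)=204226, p(51)=239943, p(52)=281589, p(53)=329931, p(54)=386155, p(55)=451276, p(56)=526823, p(57)=614154, p(58)=715220, p(59)=831820, p(60)=966467, p(61)=1121505, p(62)=1300156, p(63)=1505499, p(64)=1741630, p(65)=2012558, p(66)=2323520, p(67)=2679689, p(68)=3087735, p(69)=3554345, p(70)=4087968, p(71)=4697205, p(72)=5392783, p(73)=6185689, p(74)=7089500, p(75)=8118264, p(76)=9289091, p(77)=10619863, p(78)=12132164, p(79)=13848650, p(80)=15796476, p(81)=18004327, p(82)=20506255, p(83)=23338469, p(84)=26543660, p(85)=30167357, p(86)=34262962, p(87)=38887673, p(88)=44108109, p(89)=49995925, p(90)=56634173, p(91)=64112359, p(92)=72533807, p(93)=82010177, p(94)=92669720, p(95)=104651419, p(96)=118114304, p(97)=133230930, p(98)=150198136, p(99)=169229875, p(100)=190569292, p(101)=214481126, p(102)=241265379, p(103)=271248950, p(104)=304801365, p(105)=342325709, p(106)=384276336, p(107)=431149389, p(108)=483502844, p(109)=541946240, p(110)=607163746, p(111)=679903203, p(112)=761002156, p(113)=851376628, p(114)=952050665, p(115)=1064144451, p(116)=1188908248, p(117)=1327710076, p(118)=1482074143, p(119)=1653668665, p(120)=1844349560, p(121)=2056148051, p(122)=2291320912, p(123)=2552338241, p(124)=2841940500, p(125)=3163127352, p(126)=3519222692, p(127)=3913864295, p(128)=4351078600, p(129)=4835271870, p(130)=5371315400, p(131)=5964539504, p(132)=6620830889, p(133)=7346629512, p(134)=8149040695, p(135)=9035836076, p(136)=10015581680, p(137)=11097645016, p(138)=12292341831, p(139)=13610949895, p(140)=15065878135, p(141)=16670689208, p(142)=18440293320, p(143)=20390982757, p(144)=22540654445, p(145)=24908858009, p(146)=27517052599, p(147)=30388671978, p(148)=33549419497, p(149)=37027355200, p(150)=40853235313, p(151)=45060624582, p(152)=49686288421, p(153)=54770336324, p(154)=60356673280, p(155)=66493182097, p(156)=73232243759, p(157)=80630964769, p(158)=88751778802, p(159)=97662728555, p(160)=107438159466, p(161)=118159068427.
Final step: p(162) = p(161) + p(160) - p(157) - p(155) + p(150) + p(147) - p(140) - p(136) + p(127) + p(122) - p(111) - p(105) + p(92) + p(85) - p(70) - p(62) + p(45) + p(36) - p(17) - p(7)
= 118159068427 + 107438159466 - 80630964769 - 66493182097 + 40853235313 + 30388671978 - 15065878135 - 10015581680 + 3913864295 + 2291320912 - 679903203 - 342325709 + 72533807 + 30167357 - 4087968 - 1300156 + 89134 + 17977 - 297 - 15
= 129913904637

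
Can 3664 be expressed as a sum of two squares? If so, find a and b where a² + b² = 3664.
8² + 60² (a=8, b=60)

Factorization: 3664 = 2^4 × 229
By Fermat: n is sum of two squares iff every prime p ≡ 3 (mod 4) appears to even power.
All primes ≡ 3 (mod 4) appear to even power.
Search a = 0, 1, 2, … for 3664 - a² a perfect square: first hit at a = 8: 3664 - 64 = 3600 = 60².
3664 = 8² + 60² = 64 + 3600 ✓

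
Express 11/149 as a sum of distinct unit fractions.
1/14 + 1/418 + 1/217987

Greedy algorithm:
11/149: ceiling(149/11) = 14, use 1/14
5/2086: ceiling(2086/5) = 418, use 1/418
1/217987: ceiling(217987/1) = 217987, use 1/217987
Result: 11/149 = 1/14 + 1/418 + 1/217987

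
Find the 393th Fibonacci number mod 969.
325

Matrix identity: Q^n = [[F_(n+1), F_n], [F_n, F_(n-1)]] with Q = [[1,1],[1,0]].
n = 393 = 110001001₂. Square-and-multiply, entries mod 969:
Q^1 = [[1,1],[1,0]]
Q^3 = (Q^1)²·Q = [[3,2],[2,1]]
Q^6 = (Q^3)² = [[13,8],[8,5]]
Q^12 = (Q^6)² = [[233,144],[144,89]]
Q^24 = (Q^12)² = [[412,825],[825,556]]
Q^49 = (Q^24)²·Q = [[700,556],[556,144]]
Q^98 = (Q^49)² = [[680,268],[268,412]]
Q^196 = (Q^98)² = [[305,18],[18,287]]
Q^393 = (Q^196)²·Q = [[322,325],[325,966]]
F_393 mod 969 = Q^393[0][1] = 325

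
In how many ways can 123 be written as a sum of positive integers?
2552338241

p(n) counts ways to write n as a sum of positive integers (order ignored).
Euler's pentagonal recurrence: p(k) = p(k-1) + p(k-2) - p(k-5) - p(k-7) + p(k-12) + p(k-15) - ... (offsets j(3j∓1)/2, signs ++--, p(0)=1, p(<0)=0).
DP table for k = 0..122: p(0)=1, p(1)=1, p(2)=2, p(3)=3, p(4)=5, p(5)=7, p(6)=11, p(7)=15, p(8)=22, p(9)=30, p(10)=42, p(11)=56, p(12)=77, p(13)=101, p(14)=135, p(15)=176, p(16)=231, p(17)=297, p(18)=385, p(19)=490, p(20)=627, p(21)=792, p(22)=1002, p(23)=1255, p(24)=1575, p(25)=1958, p(26)=2436, p(27)=3010, p(28)=3718, p(29)=4565, p(30)=5604, p(31)=6842, p(32)=8349, p(33)=10143, p(34)=12310, p(35)=14883, p(36)=17977, p(37)=21637, p(38)=26015, p(39)=31185, p(40)=37338, p(41)=44583, p(42)=53174, p(43)=63261, p(44)=75175, p(45)=89134, p(46)=105558, p(47)=124754, p(48)=147273, p(49)=173525, p(50)=204226, p(51)=239943, p(52)=281589, p(53)=329931, p(54)=386155, p(55)=451276, p(56)=526823, p(57)=614154, p(58)=715220, p(59)=831820, p(60)=966467, p(61)=1121505, p(62)=1300156, p(63)=1505499, p(64)=1741630, p(65)=2012558, p(66)=2323520, p(67)=2679689, p(68)=3087735, p(69)=3554345, p(70)=4087968, p(71)=4697205, p(72)=5392783, p(73)=6185689, p(74)=7089500, p(75)=8118264, p(76)=9289091, p(77)=10619863, p(78)=12132164, p(79)=13848650, p(80)=15796476, p(81)=18004327, p(82)=20506255, p(83)=23338469, p(84)=26543660, p(85)=30167357, p(86)=34262962, p(87)=38887673, p(88)=44108109, p(89)=49995925, p(90)=56634173, p(91)=64112359, p(92)=72533807, p(93)=82010177, p(94)=92669720, p(95)=104651419, p(96)=118114304, p(97)=133230930, p(98)=150198136, p(99)=169229875, p(100)=190569292, p(101)=214481126, p(102)=241265379, p(103)=271248950, p(104)=304801365, p(105)=342325709, p(106)=384276336, p(107)=431149389, p(108)=483502844, p(109)=541946240, p(110)=607163746, p(111)=679903203, p(112)=761002156, p(113)=851376628, p(114)=952050665, p(115)=1064144451, p(116)=1188908248, p(117)=1327710076, p(118)=1482074143, p(119)=1653668665, p(120)=1844349560, p(121)=2056148051, p(122)=2291320912.
Final step: p(123) = p(122) + p(121) - p(118) - p(116) + p(111) + p(108) - p(101) - p(97) + p(88) + p(83) - p(72) - p(66) + p(53) + p(46) - p(31) - p(23) + p(6)
= 2291320912 + 2056148051 - 1482074143 - 1188908248 + 679903203 + 483502844 - 214481126 - 133230930 + 44108109 + 23338469 - 5392783 - 2323520 + 329931 + 105558 - 6842 - 1255 + 11
= 2552338241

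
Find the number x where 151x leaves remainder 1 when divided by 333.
247

gcd(151, 333) = 1, so the inverse exists.
Extended Euclidean algorithm on (333, 151):
333 = 2 × 151 + 31  ⟹  31 = (1)·333 + (-2)·151
151 = 4 × 31 + 27  ⟹  27 = (-4)·333 + (9)·151
31 = 1 × 27 + 4  ⟹  4 = (5)·333 + (-11)·151
27 = 6 × 4 + 3  ⟹  3 = (-34)·333 + (75)·151
4 = 1 × 3 + 1  ⟹  1 = (39)·333 + (-86)·151
So (-86)·151 ≡ 1 (mod 333), i.e. 151^(-1) ≡ -86 ≡ 247 (mod 333).
Check: 151 × 247 = 37297 ≡ 1 (mod 333)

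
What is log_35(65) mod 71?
53

Baby-step giant-step with step n = ⌈√71⌉ = 9.
Baby steps 35^j mod 71 (j:value) for j=0..8: 0:1, 1:35, 2:18, 3:62, 4:40, 5:51, 6:10, 7:66, 8:38.
Giant-step multiplier: 35^(-9) ≡ 35^(70-9) = 35^61 ≡ 56 (mod 71).
Giant steps γ_i = 65·56^i mod 71: γ_0=65, γ_1=19, γ_2=70, γ_3=15, γ_4=59, γ_5=38 (in table at j=8).
x = i·n + j = 5·9 + 8 = 53.
Check: 35^53 ≡ 65 (mod 71).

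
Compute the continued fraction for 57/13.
[4; 2, 1, 1, 2]

Euclidean algorithm steps:
57 = 4 × 13 + 5
13 = 2 × 5 + 3
5 = 1 × 3 + 2
3 = 1 × 2 + 1
2 = 2 × 1 + 0
Continued fraction: [4; 2, 1, 1, 2]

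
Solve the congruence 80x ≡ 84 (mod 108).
x ≡ 24 (mod 27)

gcd(80, 108) = 4, which divides 84, so solutions exist.
Divide through by 4: 20x ≡ 21 (mod 27).
Find 20^(-1) mod 27 by the extended Euclidean algorithm:
27 = 1 × 20 + 7  ⟹  7 = (1)·27 + (-1)·20
20 = 2 × 7 + 6  ⟹  6 = (-2)·27 + (3)·20
7 = 1 × 6 + 1  ⟹  1 = (3)·27 + (-4)·20
So (-4)·20 ≡ 1 (mod 27), i.e. 20^(-1) ≡ -4 ≡ 23 (mod 27).
x ≡ 23 × 21 = 483 ≡ 24 (mod 27).
Check: 80 × 24 = 1920 ≡ 84 (mod 108).
x ≡ 24 (mod 27), giving 4 solutions mod 108.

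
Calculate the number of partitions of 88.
44108109

p(n) counts ways to write n as a sum of positive integers (order ignored).
Euler's pentagonal recurrence: p(k) = p(k-1) + p(k-2) - p(k-5) - p(k-7) + p(k-12) + p(k-15) - ... (offsets j(3j∓1)/2, signs ++--, p(0)=1, p(<0)=0).
DP table for k = 0..87: p(0)=1, p(1)=1, p(2)=2, p(3)=3, p(4)=5, p(5)=7, p(6)=11, p(7)=15, p(8)=22, p(9)=30, p(10)=42, p(11)=56, p(12)=77, p(13)=101, p(14)=135, p(15)=176, p(16)=231, p(17)=297, p(18)=385, p(19)=490, p(20)=627, p(21)=792, p(22)=1002, p(23)=1255, p(24)=1575, p(25)=1958, p(26)=2436, p(27)=3010, p(28)=3718, p(29)=4565, p(30)=5604, p(31)=6842, p(32)=8349, p(33)=10143, p(34)=12310, p(35)=14883, p(36)=17977, p(37)=21637, p(38)=26015, p(39)=31185, p(40)=37338, p(41)=44583, p(42)=53174, p(43)=63261, p(44)=75175, p(45)=89134, p(46)=105558, p(47)=124754, p(48)=147273, p(49)=173525, p(50)=204226, p(51)=239943, p(52)=281589, p(53)=329931, p(54)=386155, p(55)=451276, p(56)=526823, p(57)=614154, p(58)=715220, p(59)=831820, p(60)=966467, p(61)=1121505, p(62)=1300156, p(63)=1505499, p(64)=1741630, p(65)=2012558, p(66)=2323520, p(67)=2679689, p(68)=3087735, p(69)=3554345, p(70)=4087968, p(71)=4697205, p(72)=5392783, p(73)=6185689, p(74)=7089500, p(75)=8118264, p(76)=9289091, p(77)=10619863, p(78)=12132164, p(79)=13848650, p(80)=15796476, p(81)=18004327, p(82)=20506255, p(83)=23338469, p(84)=26543660, p(85)=30167357, p(86)=34262962, p(87)=38887673.
Final step: p(88) = p(87) + p(86) - p(83) - p(81) + p(76) + p(73) - p(66) - p(62) + p(53) + p(48) - p(37) - p(31) + p(18) + p(11)
= 38887673 + 34262962 - 23338469 - 18004327 + 9289091 + 6185689 - 2323520 - 1300156 + 329931 + 147273 - 21637 - 6842 + 385 + 56
= 44108109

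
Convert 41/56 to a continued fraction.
[0; 1, 2, 1, 2, 1, 3]

Euclidean algorithm steps:
41 = 0 × 56 + 41
56 = 1 × 41 + 15
41 = 2 × 15 + 11
15 = 1 × 11 + 4
11 = 2 × 4 + 3
4 = 1 × 3 + 1
3 = 3 × 1 + 0
Continued fraction: [0; 1, 2, 1, 2, 1, 3]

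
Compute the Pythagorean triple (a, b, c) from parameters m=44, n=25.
(1311, 2200, 2561)

Euclid's formula: a = m² - n², b = 2mn, c = m² + n²
m = 44, n = 25
a = 44² - 25² = 1936 - 625 = 1311
b = 2 × 44 × 25 = 2200
c = 44² + 25² = 1936 + 625 = 2561
Verification: 1311² + 2200² = 1718721 + 4840000 = 6558721 = 2561² ✓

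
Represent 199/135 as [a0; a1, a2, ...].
[1; 2, 9, 7]

Euclidean algorithm steps:
199 = 1 × 135 + 64
135 = 2 × 64 + 7
64 = 9 × 7 + 1
7 = 7 × 1 + 0
Continued fraction: [1; 2, 9, 7]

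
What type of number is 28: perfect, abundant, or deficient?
perfect

Proper divisors of 28: sum = 1 + 2 + 4 + 7 + 14 = 28
Since 28 = 28, 28 is perfect.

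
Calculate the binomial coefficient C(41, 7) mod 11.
8

Using Lucas' theorem:
Write n=41 and k=7 in base 11:
n in base 11: [3, 8]
k in base 11: [0, 7]
C(41,7) mod 11 = ∏ C(n_i, k_i) mod 11
Digit binomials (mod 11): C(3,0) = 1; C(8,7) = 8
Product: 1 × 8 = 8 ≡ 8 (mod 11)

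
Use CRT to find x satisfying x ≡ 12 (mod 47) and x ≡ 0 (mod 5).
200

Using Chinese Remainder Theorem:
M = 47 × 5 = 235
M1 = 5, M2 = 47
y1 = 5^(-1) mod 47 = 19
y2 = 47^(-1) mod 5 = 3
x = (12×5×19 + 0×47×3) mod 235 = 200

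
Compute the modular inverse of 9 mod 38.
17

gcd(9, 38) = 1, so the inverse exists.
Extended Euclidean algorithm on (38, 9):
38 = 4 × 9 + 2  ⟹  2 = (1)·38 + (-4)·9
9 = 4 × 2 + 1  ⟹  1 = (-4)·38 + (17)·9
So (17)·9 ≡ 1 (mod 38), i.e. 9^(-1) ≡ 17 (mod 38).
Check: 9 × 17 = 153 ≡ 1 (mod 38)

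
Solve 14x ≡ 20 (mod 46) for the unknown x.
x ≡ 8 (mod 23)

gcd(14, 46) = 2, which divides 20, so solutions exist.
Divide through by 2: 7x ≡ 10 (mod 23).
Find 7^(-1) mod 23 by the extended Euclidean algorithm:
23 = 3 × 7 + 2  ⟹  2 = (1)·23 + (-3)·7
7 = 3 × 2 + 1  ⟹  1 = (-3)·23 + (10)·7
So (10)·7 ≡ 1 (mod 23), i.e. 7^(-1) ≡ 10 (mod 23).
x ≡ 10 × 10 = 100 ≡ 8 (mod 23).
Check: 14 × 8 = 112 ≡ 20 (mod 46).
x ≡ 8 (mod 23), giving 2 solutions mod 46.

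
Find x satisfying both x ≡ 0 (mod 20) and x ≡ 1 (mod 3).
40

Using Chinese Remainder Theorem:
M = 20 × 3 = 60
M1 = 3, M2 = 20
y1 = 3^(-1) mod 20 = 7
y2 = 20^(-1) mod 3 = 2
x = (0×3×7 + 1×20×2) mod 60 = 40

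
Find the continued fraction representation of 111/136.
[0; 1, 4, 2, 3, 1, 2]

Euclidean algorithm steps:
111 = 0 × 136 + 111
136 = 1 × 111 + 25
111 = 4 × 25 + 11
25 = 2 × 11 + 3
11 = 3 × 3 + 2
3 = 1 × 2 + 1
2 = 2 × 1 + 0
Continued fraction: [0; 1, 4, 2, 3, 1, 2]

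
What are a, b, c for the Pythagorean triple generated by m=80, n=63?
(2431, 10080, 10369)

Euclid's formula: a = m² - n², b = 2mn, c = m² + n²
m = 80, n = 63
a = 80² - 63² = 6400 - 3969 = 2431
b = 2 × 80 × 63 = 10080
c = 80² + 63² = 6400 + 3969 = 10369
Verification: 2431² + 10080² = 5909761 + 101606400 = 107516161 = 10369² ✓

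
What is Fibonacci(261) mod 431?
425

Matrix identity: Q^n = [[F_(n+1), F_n], [F_n, F_(n-1)]] with Q = [[1,1],[1,0]].
n = 261 = 100000101₂. Square-and-multiply, entries mod 431:
Q^1 = [[1,1],[1,0]]
Q^2 = (Q^1)² = [[2,1],[1,1]]
Q^4 = (Q^2)² = [[5,3],[3,2]]
Q^8 = (Q^4)² = [[34,21],[21,13]]
Q^16 = (Q^8)² = [[304,125],[125,179]]
Q^32 = (Q^16)² = [[291,35],[35,256]]
Q^65 = (Q^32)²·Q = [[318,137],[137,181]]
Q^130 = (Q^65)² = [[75,265],[265,241]]
Q^261 = (Q^130)²·Q = [[120,425],[425,126]]
F_261 mod 431 = Q^261[0][1] = 425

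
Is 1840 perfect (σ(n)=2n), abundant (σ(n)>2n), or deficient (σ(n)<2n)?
abundant

Proper divisors of 1840: sum = 1 + 2 + 4 + 5 + 8 + 10 + 16 + 20 + ... + 230 + 368 + 460 + 920 (19 divisors) = 2624
Since 2624 > 1840, 1840 is abundant.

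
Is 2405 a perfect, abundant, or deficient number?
deficient

Proper divisors of 2405: sum = 1 + 5 + 13 + 37 + 65 + 185 + 481 = 787
Since 787 < 2405, 2405 is deficient.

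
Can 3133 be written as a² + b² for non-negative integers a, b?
18² + 53² (a=18, b=53)

Factorization: 3133 = 13 × 241
By Fermat: n is sum of two squares iff every prime p ≡ 3 (mod 4) appears to even power.
All primes ≡ 3 (mod 4) appear to even power.
Search a = 0, 1, 2, … for 3133 - a² a perfect square: first hit at a = 18: 3133 - 324 = 2809 = 53².
3133 = 18² + 53² = 324 + 2809 ✓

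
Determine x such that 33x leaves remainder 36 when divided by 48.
x ≡ 4 (mod 16)

gcd(33, 48) = 3, which divides 36, so solutions exist.
Divide through by 3: 11x ≡ 12 (mod 16).
Find 11^(-1) mod 16 by the extended Euclidean algorithm:
16 = 1 × 11 + 5  ⟹  5 = (1)·16 + (-1)·11
11 = 2 × 5 + 1  ⟹  1 = (-2)·16 + (3)·11
So (3)·11 ≡ 1 (mod 16), i.e. 11^(-1) ≡ 3 (mod 16).
x ≡ 3 × 12 = 36 ≡ 4 (mod 16).
Check: 33 × 4 = 132 ≡ 36 (mod 48).
x ≡ 4 (mod 16), giving 3 solutions mod 48.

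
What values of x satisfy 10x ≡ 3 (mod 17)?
x ≡ 2 (mod 17)

gcd(10, 17) = 1, which divides 3, so solutions exist.
Find 10^(-1) mod 17 by the extended Euclidean algorithm:
17 = 1 × 10 + 7  ⟹  7 = (1)·17 + (-1)·10
10 = 1 × 7 + 3  ⟹  3 = (-1)·17 + (2)·10
7 = 2 × 3 + 1  ⟹  1 = (3)·17 + (-5)·10
So (-5)·10 ≡ 1 (mod 17), i.e. 10^(-1) ≡ -5 ≡ 12 (mod 17).
x ≡ 12 × 3 = 36 ≡ 2 (mod 17).
Check: 10 × 2 = 20 ≡ 3 (mod 17).
Unique solution: x ≡ 2 (mod 17)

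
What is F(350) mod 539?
132

Matrix identity: Q^n = [[F_(n+1), F_n], [F_n, F_(n-1)]] with Q = [[1,1],[1,0]].
n = 350 = 101011110₂. Square-and-multiply, entries mod 539:
Q^1 = [[1,1],[1,0]]
Q^2 = (Q^1)² = [[2,1],[1,1]]
Q^5 = (Q^2)²·Q = [[8,5],[5,3]]
Q^10 = (Q^5)² = [[89,55],[55,34]]
Q^21 = (Q^10)²·Q = [[463,166],[166,297]]
Q^43 = (Q^21)²·Q = [[487,453],[453,34]]
Q^87 = (Q^43)²·Q = [[329,398],[398,470]]
Q^175 = (Q^87)²·Q = [[371,379],[379,531]]
Q^350 = (Q^175)² = [[463,132],[132,331]]
F_350 mod 539 = Q^350[0][1] = 132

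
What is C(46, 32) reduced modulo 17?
0

Using Lucas' theorem:
Write n=46 and k=32 in base 17:
n in base 17: [2, 12]
k in base 17: [1, 15]
C(46,32) mod 17 = ∏ C(n_i, k_i) mod 17
Digit binomials (mod 17): C(2,1) = 2; C(12,15) = 0 (k_i > n_i)
Product: 2 × 0 = 0 ≡ 0 (mod 17)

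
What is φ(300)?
80

300 = 2^2 × 3 × 5^2
φ(n) = n × ∏(1 - 1/p) for each prime p dividing n
φ(300) = 300 × (1 - 1/2) × (1 - 1/3) × (1 - 1/5) = 80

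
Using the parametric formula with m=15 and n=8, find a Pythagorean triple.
(161, 240, 289)

Euclid's formula: a = m² - n², b = 2mn, c = m² + n²
m = 15, n = 8
a = 15² - 8² = 225 - 64 = 161
b = 2 × 15 × 8 = 240
c = 15² + 8² = 225 + 64 = 289
Verification: 161² + 240² = 25921 + 57600 = 83521 = 289² ✓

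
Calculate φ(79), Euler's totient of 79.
78

79 = 79
φ(n) = n × ∏(1 - 1/p) for each prime p dividing n
φ(79) = 79 × (1 - 1/79) = 78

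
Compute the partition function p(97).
133230930

p(n) counts ways to write n as a sum of positive integers (order ignored).
Euler's pentagonal recurrence: p(k) = p(k-1) + p(k-2) - p(k-5) - p(k-7) + p(k-12) + p(k-15) - ... (offsets j(3j∓1)/2, signs ++--, p(0)=1, p(<0)=0).
DP table for k = 0..96: p(0)=1, p(1)=1, p(2)=2, p(3)=3, p(4)=5, p(5)=7, p(6)=11, p(7)=15, p(8)=22, p(9)=30, p(10)=42, p(11)=56, p(12)=77, p(13)=101, p(14)=135, p(15)=176, p(16)=231, p(17)=297, p(18)=385, p(19)=490, p(20)=627, p(21)=792, p(22)=1002, p(23)=1255, p(24)=1575, p(25)=1958, p(26)=2436, p(27)=3010, p(28)=3718, p(29)=4565, p(30)=5604, p(31)=6842, p(32)=8349, p(33)=10143, p(34)=12310, p(35)=14883, p(36)=17977, p(37)=21637, p(38)=26015, p(39)=31185, p(40)=37338, p(41)=44583, p(42)=53174, p(43)=63261, p(44)=75175, p(45)=89134, p(46)=105558, p(47)=124754, p(48)=147273, p(49)=173525, p(50)=204226, p(51)=239943, p(52)=281589, p(53)=329931, p(54)=386155, p(55)=451276, p(56)=526823, p(57)=614154, p(58)=715220, p(59)=831820, p(60)=966467, p(61)=1121505, p(62)=1300156, p(63)=1505499, p(64)=1741630, p(65)=2012558, p(66)=2323520, p(67)=2679689, p(68)=3087735, p(69)=3554345, p(70)=4087968, p(71)=4697205, p(72)=5392783, p(73)=6185689, p(74)=7089500, p(75)=8118264, p(76)=9289091, p(77)=10619863, p(78)=12132164, p(79)=13848650, p(80)=15796476, p(81)=18004327, p(82)=20506255, p(83)=23338469, p(84)=26543660, p(85)=30167357, p(86)=34262962, p(87)=38887673, p(88)=44108109, p(89)=49995925, p(90)=56634173, p(91)=64112359, p(92)=72533807, p(93)=82010177, p(94)=92669720, p(95)=104651419, p(96)=118114304.
Final step: p(97) = p(96) + p(95) - p(92) - p(90) + p(85) + p(82) - p(75) - p(71) + p(62) + p(57) - p(46) - p(40) + p(27) + p(20) - p(5)
= 118114304 + 104651419 - 72533807 - 56634173 + 30167357 + 20506255 - 8118264 - 4697205 + 1300156 + 614154 - 105558 - 37338 + 3010 + 627 - 7
= 133230930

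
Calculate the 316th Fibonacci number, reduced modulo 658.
655

Matrix identity: Q^n = [[F_(n+1), F_n], [F_n, F_(n-1)]] with Q = [[1,1],[1,0]].
n = 316 = 100111100₂. Square-and-multiply, entries mod 658:
Q^1 = [[1,1],[1,0]]
Q^2 = (Q^1)² = [[2,1],[1,1]]
Q^4 = (Q^2)² = [[5,3],[3,2]]
Q^9 = (Q^4)²·Q = [[55,34],[34,21]]
Q^19 = (Q^9)²·Q = [[185,233],[233,610]]
Q^39 = (Q^19)²·Q = [[21,342],[342,337]]
Q^79 = (Q^39)²·Q = [[329,281],[281,48]]
Q^158 = (Q^79)² = [[330,657],[657,331]]
Q^316 = (Q^158)² = [[331,655],[655,334]]
F_316 mod 658 = Q^316[0][1] = 655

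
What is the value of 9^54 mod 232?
169

Repeated squaring. Binary of 54 = 110110.
9^1 ≡ 9 (mod 232); 9^2 ≡ 81 (mod 232); 9^4 ≡ 65 (mod 232); 9^8 ≡ 49 (mod 232); 9^16 ≡ 81 (mod 232); 9^32 ≡ 65 (mod 232)
9^54 = 9^2 × 9^4 × 9^16 × 9^32 ≡ 169 (mod 232)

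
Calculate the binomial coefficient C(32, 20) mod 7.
0

Using Lucas' theorem:
Write n=32 and k=20 in base 7:
n in base 7: [4, 4]
k in base 7: [2, 6]
C(32,20) mod 7 = ∏ C(n_i, k_i) mod 7
Digit binomials (mod 7): C(4,2) = 6; C(4,6) = 0 (k_i > n_i)
Product: 6 × 0 = 0 ≡ 0 (mod 7)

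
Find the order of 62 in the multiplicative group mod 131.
13

131 is prime, so ord(62) divides φ(131) = 130.
Divisors of 130: 1, 2, 5, 10, 13, 26, 65, 130.
Repeated squaring: 62^1 ≡ 62, 62^2 ≡ 45, 62^4 ≡ 60, 62^8 ≡ 63, 62^16 ≡ 39, 62^32 ≡ 80, 62^64 ≡ 112, 62^128 ≡ 99 (mod 131).
Test 62^d mod 131 for each divisor d in increasing order:
62^1 ≡ 62
62^2 ≡ 45
62^5 = 62^4·62^1 ≡ 52
62^10 = 62^8·62^2 ≡ 84
62^13 = 62^8·62^4·62^1 ≡ 1  ← first divisor giving 1
The order is 13.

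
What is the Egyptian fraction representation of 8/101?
1/13 + 1/438 + 1/575094

Greedy algorithm:
8/101: ceiling(101/8) = 13, use 1/13
3/1313: ceiling(1313/3) = 438, use 1/438
1/575094: ceiling(575094/1) = 575094, use 1/575094
Result: 8/101 = 1/13 + 1/438 + 1/575094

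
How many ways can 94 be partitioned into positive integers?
92669720

p(n) counts ways to write n as a sum of positive integers (order ignored).
Euler's pentagonal recurrence: p(k) = p(k-1) + p(k-2) - p(k-5) - p(k-7) + p(k-12) + p(k-15) - ... (offsets j(3j∓1)/2, signs ++--, p(0)=1, p(<0)=0).
DP table for k = 0..93: p(0)=1, p(1)=1, p(2)=2, p(3)=3, p(4)=5, p(5)=7, p(6)=11, p(7)=15, p(8)=22, p(9)=30, p(10)=42, p(11)=56, p(12)=77, p(13)=101, p(14)=135, p(15)=176, p(16)=231, p(17)=297, p(18)=385, p(19)=490, p(20)=627, p(21)=792, p(22)=1002, p(23)=1255, p(24)=1575, p(25)=1958, p(26)=2436, p(27)=3010, p(28)=3718, p(29)=4565, p(30)=5604, p(31)=6842, p(32)=8349, p(33)=10143, p(34)=12310, p(35)=14883, p(36)=17977, p(37)=21637, p(38)=26015, p(39)=31185, p(40)=37338, p(41)=44583, p(42)=53174, p(43)=63261, p(44)=75175, p(45)=89134, p(46)=105558, p(47)=124754, p(48)=147273, p(49)=173525, p(50)=204226, p(51)=239943, p(52)=281589, p(53)=329931, p(54)=386155, p(55)=451276, p(56)=526823, p(57)=614154, p(58)=715220, p(59)=831820, p(60)=966467, p(61)=1121505, p(62)=1300156, p(63)=1505499, p(64)=1741630, p(65)=2012558, p(66)=2323520, p(67)=2679689, p(68)=3087735, p(69)=3554345, p(70)=4087968, p(71)=4697205, p(72)=5392783, p(73)=6185689, p(74)=7089500, p(75)=8118264, p(76)=9289091, p(77)=10619863, p(78)=12132164, p(79)=13848650, p(80)=15796476, p(81)=18004327, p(82)=20506255, p(83)=23338469, p(84)=26543660, p(85)=30167357, p(86)=34262962, p(87)=38887673, p(88)=44108109, p(89)=49995925, p(90)=56634173, p(91)=64112359, p(92)=72533807, p(93)=82010177.
Final step: p(94) = p(93) + p(92) - p(89) - p(87) + p(82) + p(79) - p(72) - p(68) + p(59) + p(54) - p(43) - p(37) + p(24) + p(17) - p(2)
= 82010177 + 72533807 - 49995925 - 38887673 + 20506255 + 13848650 - 5392783 - 3087735 + 831820 + 386155 - 63261 - 21637 + 1575 + 297 - 2
= 92669720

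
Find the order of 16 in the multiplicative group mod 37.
9

37 is prime, so ord(16) divides φ(37) = 36.
Divisors of 36: 1, 2, 3, 4, 6, 9, 12, 18, 36.
Repeated squaring: 16^1 ≡ 16, 16^2 ≡ 34, 16^4 ≡ 9, 16^8 ≡ 7, 16^16 ≡ 12, 16^32 ≡ 33 (mod 37).
Test 16^d mod 37 for each divisor d in increasing order:
16^1 ≡ 16
16^2 ≡ 34
16^3 = 16^2·16^1 ≡ 26
16^4 ≡ 9
16^6 = 16^4·16^2 ≡ 10
16^9 = 16^8·16^1 ≡ 1  ← first divisor giving 1
The order is 9.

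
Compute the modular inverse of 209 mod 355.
124

gcd(209, 355) = 1, so the inverse exists.
Extended Euclidean algorithm on (355, 209):
355 = 1 × 209 + 146  ⟹  146 = (1)·355 + (-1)·209
209 = 1 × 146 + 63  ⟹  63 = (-1)·355 + (2)·209
146 = 2 × 63 + 20  ⟹  20 = (3)·355 + (-5)·209
63 = 3 × 20 + 3  ⟹  3 = (-10)·355 + (17)·209
20 = 6 × 3 + 2  ⟹  2 = (63)·355 + (-107)·209
3 = 1 × 2 + 1  ⟹  1 = (-73)·355 + (124)·209
So (124)·209 ≡ 1 (mod 355), i.e. 209^(-1) ≡ 124 (mod 355).
Check: 209 × 124 = 25916 ≡ 1 (mod 355)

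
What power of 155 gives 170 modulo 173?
13

Baby-step giant-step with step n = ⌈√173⌉ = 14.
Baby steps 155^j mod 173 (j:value) for j=0..13: 0:1, 1:155, 2:151, 3:50, 4:138, 5:111, 6:78, 7:153, 8:14, 9:94, 10:38, 11:8, 12:29, 13:170.
h = 170 is already in the table at j=13, so x = 13.
Check: 155^13 ≡ 170 (mod 173).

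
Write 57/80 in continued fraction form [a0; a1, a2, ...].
[0; 1, 2, 2, 11]

Euclidean algorithm steps:
57 = 0 × 80 + 57
80 = 1 × 57 + 23
57 = 2 × 23 + 11
23 = 2 × 11 + 1
11 = 11 × 1 + 0
Continued fraction: [0; 1, 2, 2, 11]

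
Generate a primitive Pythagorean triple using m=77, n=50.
(3429, 7700, 8429)

Euclid's formula: a = m² - n², b = 2mn, c = m² + n²
m = 77, n = 50
a = 77² - 50² = 5929 - 2500 = 3429
b = 2 × 77 × 50 = 7700
c = 77² + 50² = 5929 + 2500 = 8429
Verification: 3429² + 7700² = 11758041 + 59290000 = 71048041 = 8429² ✓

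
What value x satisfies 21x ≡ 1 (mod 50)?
31

gcd(21, 50) = 1, so the inverse exists.
Extended Euclidean algorithm on (50, 21):
50 = 2 × 21 + 8  ⟹  8 = (1)·50 + (-2)·21
21 = 2 × 8 + 5  ⟹  5 = (-2)·50 + (5)·21
8 = 1 × 5 + 3  ⟹  3 = (3)·50 + (-7)·21
5 = 1 × 3 + 2  ⟹  2 = (-5)·50 + (12)·21
3 = 1 × 2 + 1  ⟹  1 = (8)·50 + (-19)·21
So (-19)·21 ≡ 1 (mod 50), i.e. 21^(-1) ≡ -19 ≡ 31 (mod 50).
Check: 21 × 31 = 651 ≡ 1 (mod 50)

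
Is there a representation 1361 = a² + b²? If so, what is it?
20² + 31² (a=20, b=31)

Factorization: 1361 = 1361
By Fermat: n is sum of two squares iff every prime p ≡ 3 (mod 4) appears to even power.
All primes ≡ 3 (mod 4) appear to even power.
Search a = 0, 1, 2, … for 1361 - a² a perfect square: first hit at a = 20: 1361 - 400 = 961 = 31².
1361 = 20² + 31² = 400 + 961 ✓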